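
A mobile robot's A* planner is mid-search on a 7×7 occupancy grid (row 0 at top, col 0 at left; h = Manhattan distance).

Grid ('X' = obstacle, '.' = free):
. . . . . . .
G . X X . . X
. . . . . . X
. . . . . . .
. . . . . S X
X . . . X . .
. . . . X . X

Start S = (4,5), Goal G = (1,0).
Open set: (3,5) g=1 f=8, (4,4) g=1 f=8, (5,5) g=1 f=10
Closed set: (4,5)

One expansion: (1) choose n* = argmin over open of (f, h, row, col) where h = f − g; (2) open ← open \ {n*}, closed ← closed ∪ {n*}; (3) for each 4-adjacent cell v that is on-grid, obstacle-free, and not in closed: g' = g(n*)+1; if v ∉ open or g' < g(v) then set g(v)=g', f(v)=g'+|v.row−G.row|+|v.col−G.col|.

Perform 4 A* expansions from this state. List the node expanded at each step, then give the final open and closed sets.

order=[(3,5) → (2,5) → (1,5) → (1,4)]; open=[(0,4) g=5 f=10, (0,5) g=4 f=10, (2,4) g=3 f=8, (3,4) g=2 f=8, (3,6) g=2 f=10, (4,4) g=1 f=8, (5,5) g=1 f=10]; closed=[(1,4), (1,5), (2,5), (3,5), (4,5)]

step 1: expand (3,5) (f=8, h=7) → closed; open now [(2,5) g=2 f=8, (3,4) g=2 f=8, (3,6) g=2 f=10, (4,4) g=1 f=8, (5,5) g=1 f=10]
step 2: expand (2,5) (f=8, h=6) → closed; open now [(1,5) g=3 f=8, (2,4) g=3 f=8, (3,4) g=2 f=8, (3,6) g=2 f=10, (4,4) g=1 f=8, (5,5) g=1 f=10]
step 3: expand (1,5) (f=8, h=5) → closed; open now [(0,5) g=4 f=10, (1,4) g=4 f=8, (2,4) g=3 f=8, (3,4) g=2 f=8, (3,6) g=2 f=10, (4,4) g=1 f=8, (5,5) g=1 f=10]
step 4: expand (1,4) (f=8, h=4) → closed; open now [(0,4) g=5 f=10, (0,5) g=4 f=10, (2,4) g=3 f=8, (3,4) g=2 f=8, (3,6) g=2 f=10, (4,4) g=1 f=8, (5,5) g=1 f=10]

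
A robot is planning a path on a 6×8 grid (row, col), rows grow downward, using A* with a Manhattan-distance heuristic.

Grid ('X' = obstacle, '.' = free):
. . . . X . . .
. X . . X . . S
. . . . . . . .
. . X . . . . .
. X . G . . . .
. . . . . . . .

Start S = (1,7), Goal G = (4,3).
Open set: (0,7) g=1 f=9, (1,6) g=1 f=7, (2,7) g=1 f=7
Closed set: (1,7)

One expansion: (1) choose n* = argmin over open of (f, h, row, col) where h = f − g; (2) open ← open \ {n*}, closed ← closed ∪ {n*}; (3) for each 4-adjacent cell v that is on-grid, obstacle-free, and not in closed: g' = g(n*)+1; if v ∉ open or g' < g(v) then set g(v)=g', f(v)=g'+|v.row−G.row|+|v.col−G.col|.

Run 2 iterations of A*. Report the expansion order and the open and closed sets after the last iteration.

step 1: expand (1,6) (f=7, h=6) → closed; open now [(0,6) g=2 f=9, (0,7) g=1 f=9, (1,5) g=2 f=7, (2,6) g=2 f=7, (2,7) g=1 f=7]
step 2: expand (1,5) (f=7, h=5) → closed; open now [(0,5) g=3 f=9, (0,6) g=2 f=9, (0,7) g=1 f=9, (2,5) g=3 f=7, (2,6) g=2 f=7, (2,7) g=1 f=7]

order=[(1,6) → (1,5)]; open=[(0,5) g=3 f=9, (0,6) g=2 f=9, (0,7) g=1 f=9, (2,5) g=3 f=7, (2,6) g=2 f=7, (2,7) g=1 f=7]; closed=[(1,5), (1,6), (1,7)]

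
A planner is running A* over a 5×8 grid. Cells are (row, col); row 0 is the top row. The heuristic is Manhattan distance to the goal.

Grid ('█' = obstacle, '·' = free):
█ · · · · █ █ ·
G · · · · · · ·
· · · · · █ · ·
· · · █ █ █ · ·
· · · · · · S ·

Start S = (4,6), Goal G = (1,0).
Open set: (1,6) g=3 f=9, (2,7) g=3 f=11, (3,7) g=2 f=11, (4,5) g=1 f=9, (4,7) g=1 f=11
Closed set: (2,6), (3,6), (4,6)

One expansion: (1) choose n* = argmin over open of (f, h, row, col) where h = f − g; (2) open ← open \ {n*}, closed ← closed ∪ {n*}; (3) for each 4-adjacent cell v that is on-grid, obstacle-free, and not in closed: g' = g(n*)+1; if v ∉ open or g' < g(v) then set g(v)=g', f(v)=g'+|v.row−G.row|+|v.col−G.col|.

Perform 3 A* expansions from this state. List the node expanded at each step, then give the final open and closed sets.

order=[(1,6) → (1,5) → (1,4)]; open=[(0,4) g=6 f=11, (1,3) g=6 f=9, (1,7) g=4 f=11, (2,4) g=6 f=11, (2,7) g=3 f=11, (3,7) g=2 f=11, (4,5) g=1 f=9, (4,7) g=1 f=11]; closed=[(1,4), (1,5), (1,6), (2,6), (3,6), (4,6)]

step 1: expand (1,6) (f=9, h=6) → closed; open now [(1,5) g=4 f=9, (1,7) g=4 f=11, (2,7) g=3 f=11, (3,7) g=2 f=11, (4,5) g=1 f=9, (4,7) g=1 f=11]
step 2: expand (1,5) (f=9, h=5) → closed; open now [(1,4) g=5 f=9, (1,7) g=4 f=11, (2,7) g=3 f=11, (3,7) g=2 f=11, (4,5) g=1 f=9, (4,7) g=1 f=11]
step 3: expand (1,4) (f=9, h=4) → closed; open now [(0,4) g=6 f=11, (1,3) g=6 f=9, (1,7) g=4 f=11, (2,4) g=6 f=11, (2,7) g=3 f=11, (3,7) g=2 f=11, (4,5) g=1 f=9, (4,7) g=1 f=11]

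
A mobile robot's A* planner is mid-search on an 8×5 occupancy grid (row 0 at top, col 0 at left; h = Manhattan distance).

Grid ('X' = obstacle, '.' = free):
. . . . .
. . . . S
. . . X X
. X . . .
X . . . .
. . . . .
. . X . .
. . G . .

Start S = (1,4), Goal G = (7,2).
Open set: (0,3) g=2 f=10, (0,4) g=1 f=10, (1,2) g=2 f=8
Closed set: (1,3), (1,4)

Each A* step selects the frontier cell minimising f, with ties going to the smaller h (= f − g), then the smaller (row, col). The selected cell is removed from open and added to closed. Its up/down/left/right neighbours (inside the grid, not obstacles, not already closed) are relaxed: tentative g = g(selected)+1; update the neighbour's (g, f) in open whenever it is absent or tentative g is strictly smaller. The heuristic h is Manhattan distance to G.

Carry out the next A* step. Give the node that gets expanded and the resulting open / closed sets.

step 1: expand (1,2) (f=8, h=6) → closed; open now [(0,2) g=3 f=10, (0,3) g=2 f=10, (0,4) g=1 f=10, (1,1) g=3 f=10, (2,2) g=3 f=8]

expanded=(1,2); open=[(0,2) g=3 f=10, (0,3) g=2 f=10, (0,4) g=1 f=10, (1,1) g=3 f=10, (2,2) g=3 f=8]; closed=[(1,2), (1,3), (1,4)]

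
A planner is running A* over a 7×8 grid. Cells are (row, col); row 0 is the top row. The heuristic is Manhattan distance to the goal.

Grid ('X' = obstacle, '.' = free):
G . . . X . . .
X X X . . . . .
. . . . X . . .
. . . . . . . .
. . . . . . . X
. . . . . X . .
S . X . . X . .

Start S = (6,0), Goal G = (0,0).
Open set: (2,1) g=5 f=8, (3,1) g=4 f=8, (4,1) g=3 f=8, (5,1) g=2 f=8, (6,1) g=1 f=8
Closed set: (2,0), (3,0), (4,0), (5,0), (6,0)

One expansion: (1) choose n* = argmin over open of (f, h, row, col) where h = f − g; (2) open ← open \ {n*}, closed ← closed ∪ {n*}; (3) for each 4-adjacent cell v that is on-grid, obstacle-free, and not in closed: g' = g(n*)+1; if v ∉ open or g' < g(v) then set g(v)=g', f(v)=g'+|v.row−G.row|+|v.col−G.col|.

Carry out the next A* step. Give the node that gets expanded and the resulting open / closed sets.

expanded=(2,1); open=[(2,2) g=6 f=10, (3,1) g=4 f=8, (4,1) g=3 f=8, (5,1) g=2 f=8, (6,1) g=1 f=8]; closed=[(2,0), (2,1), (3,0), (4,0), (5,0), (6,0)]

step 1: expand (2,1) (f=8, h=3) → closed; open now [(2,2) g=6 f=10, (3,1) g=4 f=8, (4,1) g=3 f=8, (5,1) g=2 f=8, (6,1) g=1 f=8]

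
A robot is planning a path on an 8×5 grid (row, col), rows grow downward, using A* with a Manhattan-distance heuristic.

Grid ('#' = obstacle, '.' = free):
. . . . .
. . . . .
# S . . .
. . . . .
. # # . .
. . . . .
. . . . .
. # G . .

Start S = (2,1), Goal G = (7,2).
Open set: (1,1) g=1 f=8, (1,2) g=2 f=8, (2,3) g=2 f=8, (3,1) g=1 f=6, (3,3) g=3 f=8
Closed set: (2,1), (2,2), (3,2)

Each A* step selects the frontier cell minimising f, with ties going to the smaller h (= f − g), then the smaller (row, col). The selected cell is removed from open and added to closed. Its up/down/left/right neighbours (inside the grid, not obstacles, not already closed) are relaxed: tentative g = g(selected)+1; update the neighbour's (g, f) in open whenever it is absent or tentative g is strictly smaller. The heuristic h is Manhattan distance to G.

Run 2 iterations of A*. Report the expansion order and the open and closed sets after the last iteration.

step 1: expand (3,1) (f=6, h=5) → closed; open now [(1,1) g=1 f=8, (1,2) g=2 f=8, (2,3) g=2 f=8, (3,0) g=2 f=8, (3,3) g=3 f=8]
step 2: expand (3,3) (f=8, h=5) → closed; open now [(1,1) g=1 f=8, (1,2) g=2 f=8, (2,3) g=2 f=8, (3,0) g=2 f=8, (3,4) g=4 f=10, (4,3) g=4 f=8]

order=[(3,1) → (3,3)]; open=[(1,1) g=1 f=8, (1,2) g=2 f=8, (2,3) g=2 f=8, (3,0) g=2 f=8, (3,4) g=4 f=10, (4,3) g=4 f=8]; closed=[(2,1), (2,2), (3,1), (3,2), (3,3)]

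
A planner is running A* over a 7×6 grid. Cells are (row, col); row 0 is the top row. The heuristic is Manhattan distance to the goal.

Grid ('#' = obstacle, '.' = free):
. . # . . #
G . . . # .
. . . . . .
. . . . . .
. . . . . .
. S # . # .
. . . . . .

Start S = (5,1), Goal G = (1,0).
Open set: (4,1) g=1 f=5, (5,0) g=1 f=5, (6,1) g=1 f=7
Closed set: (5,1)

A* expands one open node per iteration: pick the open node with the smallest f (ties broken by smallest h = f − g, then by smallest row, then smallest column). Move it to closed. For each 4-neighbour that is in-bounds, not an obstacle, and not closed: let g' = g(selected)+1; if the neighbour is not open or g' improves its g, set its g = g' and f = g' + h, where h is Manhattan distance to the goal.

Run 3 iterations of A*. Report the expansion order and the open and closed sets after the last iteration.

step 1: expand (4,1) (f=5, h=4) → closed; open now [(3,1) g=2 f=5, (4,0) g=2 f=5, (4,2) g=2 f=7, (5,0) g=1 f=5, (6,1) g=1 f=7]
step 2: expand (3,1) (f=5, h=3) → closed; open now [(2,1) g=3 f=5, (3,0) g=3 f=5, (3,2) g=3 f=7, (4,0) g=2 f=5, (4,2) g=2 f=7, (5,0) g=1 f=5, (6,1) g=1 f=7]
step 3: expand (2,1) (f=5, h=2) → closed; open now [(1,1) g=4 f=5, (2,0) g=4 f=5, (2,2) g=4 f=7, (3,0) g=3 f=5, (3,2) g=3 f=7, (4,0) g=2 f=5, (4,2) g=2 f=7, (5,0) g=1 f=5, (6,1) g=1 f=7]

order=[(4,1) → (3,1) → (2,1)]; open=[(1,1) g=4 f=5, (2,0) g=4 f=5, (2,2) g=4 f=7, (3,0) g=3 f=5, (3,2) g=3 f=7, (4,0) g=2 f=5, (4,2) g=2 f=7, (5,0) g=1 f=5, (6,1) g=1 f=7]; closed=[(2,1), (3,1), (4,1), (5,1)]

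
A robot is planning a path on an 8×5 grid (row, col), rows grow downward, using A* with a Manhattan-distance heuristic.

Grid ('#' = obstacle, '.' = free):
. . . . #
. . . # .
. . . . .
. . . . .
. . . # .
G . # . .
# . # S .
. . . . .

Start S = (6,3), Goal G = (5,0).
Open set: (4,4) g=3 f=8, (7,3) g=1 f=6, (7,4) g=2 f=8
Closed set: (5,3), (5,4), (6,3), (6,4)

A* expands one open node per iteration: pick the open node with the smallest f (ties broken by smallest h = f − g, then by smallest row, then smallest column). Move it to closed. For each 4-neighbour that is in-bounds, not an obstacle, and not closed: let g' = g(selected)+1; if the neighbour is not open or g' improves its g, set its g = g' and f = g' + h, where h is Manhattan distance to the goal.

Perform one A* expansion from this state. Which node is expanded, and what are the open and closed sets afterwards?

step 1: expand (7,3) (f=6, h=5) → closed; open now [(4,4) g=3 f=8, (7,2) g=2 f=6, (7,4) g=2 f=8]

expanded=(7,3); open=[(4,4) g=3 f=8, (7,2) g=2 f=6, (7,4) g=2 f=8]; closed=[(5,3), (5,4), (6,3), (6,4), (7,3)]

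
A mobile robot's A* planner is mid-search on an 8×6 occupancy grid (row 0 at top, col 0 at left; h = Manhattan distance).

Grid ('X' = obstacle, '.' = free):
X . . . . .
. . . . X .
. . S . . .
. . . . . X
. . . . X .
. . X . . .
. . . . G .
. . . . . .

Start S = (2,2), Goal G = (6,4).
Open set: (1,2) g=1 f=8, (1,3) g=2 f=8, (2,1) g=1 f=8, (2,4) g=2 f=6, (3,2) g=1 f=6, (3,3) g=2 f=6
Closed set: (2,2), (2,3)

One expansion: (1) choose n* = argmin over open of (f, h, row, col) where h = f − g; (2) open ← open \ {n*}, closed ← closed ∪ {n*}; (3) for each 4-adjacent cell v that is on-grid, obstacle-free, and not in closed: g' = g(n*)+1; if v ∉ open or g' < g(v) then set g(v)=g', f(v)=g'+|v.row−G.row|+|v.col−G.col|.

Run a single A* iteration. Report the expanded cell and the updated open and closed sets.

step 1: expand (2,4) (f=6, h=4) → closed; open now [(1,2) g=1 f=8, (1,3) g=2 f=8, (2,1) g=1 f=8, (2,5) g=3 f=8, (3,2) g=1 f=6, (3,3) g=2 f=6, (3,4) g=3 f=6]

expanded=(2,4); open=[(1,2) g=1 f=8, (1,3) g=2 f=8, (2,1) g=1 f=8, (2,5) g=3 f=8, (3,2) g=1 f=6, (3,3) g=2 f=6, (3,4) g=3 f=6]; closed=[(2,2), (2,3), (2,4)]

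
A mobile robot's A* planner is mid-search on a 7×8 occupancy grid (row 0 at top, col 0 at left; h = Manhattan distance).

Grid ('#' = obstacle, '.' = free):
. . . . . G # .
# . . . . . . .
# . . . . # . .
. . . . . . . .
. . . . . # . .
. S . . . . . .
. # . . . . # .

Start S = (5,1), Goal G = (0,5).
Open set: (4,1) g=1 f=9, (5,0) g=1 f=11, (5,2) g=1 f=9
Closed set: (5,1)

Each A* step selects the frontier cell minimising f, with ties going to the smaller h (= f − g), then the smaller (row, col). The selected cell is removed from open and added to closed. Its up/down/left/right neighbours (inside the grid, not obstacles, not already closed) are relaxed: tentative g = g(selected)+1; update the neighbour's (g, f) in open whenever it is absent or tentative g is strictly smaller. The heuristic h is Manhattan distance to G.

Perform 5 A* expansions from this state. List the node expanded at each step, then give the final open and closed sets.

order=[(4,1) → (3,1) → (2,1) → (1,1) → (0,1)]; open=[(0,0) g=6 f=11, (0,2) g=6 f=9, (1,2) g=5 f=9, (2,2) g=4 f=9, (3,0) g=3 f=11, (3,2) g=3 f=9, (4,0) g=2 f=11, (4,2) g=2 f=9, (5,0) g=1 f=11, (5,2) g=1 f=9]; closed=[(0,1), (1,1), (2,1), (3,1), (4,1), (5,1)]

step 1: expand (4,1) (f=9, h=8) → closed; open now [(3,1) g=2 f=9, (4,0) g=2 f=11, (4,2) g=2 f=9, (5,0) g=1 f=11, (5,2) g=1 f=9]
step 2: expand (3,1) (f=9, h=7) → closed; open now [(2,1) g=3 f=9, (3,0) g=3 f=11, (3,2) g=3 f=9, (4,0) g=2 f=11, (4,2) g=2 f=9, (5,0) g=1 f=11, (5,2) g=1 f=9]
step 3: expand (2,1) (f=9, h=6) → closed; open now [(1,1) g=4 f=9, (2,2) g=4 f=9, (3,0) g=3 f=11, (3,2) g=3 f=9, (4,0) g=2 f=11, (4,2) g=2 f=9, (5,0) g=1 f=11, (5,2) g=1 f=9]
step 4: expand (1,1) (f=9, h=5) → closed; open now [(0,1) g=5 f=9, (1,2) g=5 f=9, (2,2) g=4 f=9, (3,0) g=3 f=11, (3,2) g=3 f=9, (4,0) g=2 f=11, (4,2) g=2 f=9, (5,0) g=1 f=11, (5,2) g=1 f=9]
step 5: expand (0,1) (f=9, h=4) → closed; open now [(0,0) g=6 f=11, (0,2) g=6 f=9, (1,2) g=5 f=9, (2,2) g=4 f=9, (3,0) g=3 f=11, (3,2) g=3 f=9, (4,0) g=2 f=11, (4,2) g=2 f=9, (5,0) g=1 f=11, (5,2) g=1 f=9]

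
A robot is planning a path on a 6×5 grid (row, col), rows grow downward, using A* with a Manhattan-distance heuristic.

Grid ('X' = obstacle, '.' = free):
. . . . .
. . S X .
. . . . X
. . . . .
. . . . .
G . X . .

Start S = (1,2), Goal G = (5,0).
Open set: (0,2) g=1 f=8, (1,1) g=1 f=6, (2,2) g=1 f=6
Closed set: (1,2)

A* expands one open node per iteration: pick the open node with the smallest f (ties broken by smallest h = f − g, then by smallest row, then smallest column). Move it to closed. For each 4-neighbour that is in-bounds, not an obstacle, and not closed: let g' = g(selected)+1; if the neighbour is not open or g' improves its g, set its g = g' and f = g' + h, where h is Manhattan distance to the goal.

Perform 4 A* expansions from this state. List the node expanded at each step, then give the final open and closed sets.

step 1: expand (1,1) (f=6, h=5) → closed; open now [(0,1) g=2 f=8, (0,2) g=1 f=8, (1,0) g=2 f=6, (2,1) g=2 f=6, (2,2) g=1 f=6]
step 2: expand (1,0) (f=6, h=4) → closed; open now [(0,0) g=3 f=8, (0,1) g=2 f=8, (0,2) g=1 f=8, (2,0) g=3 f=6, (2,1) g=2 f=6, (2,2) g=1 f=6]
step 3: expand (2,0) (f=6, h=3) → closed; open now [(0,0) g=3 f=8, (0,1) g=2 f=8, (0,2) g=1 f=8, (2,1) g=2 f=6, (2,2) g=1 f=6, (3,0) g=4 f=6]
step 4: expand (3,0) (f=6, h=2) → closed; open now [(0,0) g=3 f=8, (0,1) g=2 f=8, (0,2) g=1 f=8, (2,1) g=2 f=6, (2,2) g=1 f=6, (3,1) g=5 f=8, (4,0) g=5 f=6]

order=[(1,1) → (1,0) → (2,0) → (3,0)]; open=[(0,0) g=3 f=8, (0,1) g=2 f=8, (0,2) g=1 f=8, (2,1) g=2 f=6, (2,2) g=1 f=6, (3,1) g=5 f=8, (4,0) g=5 f=6]; closed=[(1,0), (1,1), (1,2), (2,0), (3,0)]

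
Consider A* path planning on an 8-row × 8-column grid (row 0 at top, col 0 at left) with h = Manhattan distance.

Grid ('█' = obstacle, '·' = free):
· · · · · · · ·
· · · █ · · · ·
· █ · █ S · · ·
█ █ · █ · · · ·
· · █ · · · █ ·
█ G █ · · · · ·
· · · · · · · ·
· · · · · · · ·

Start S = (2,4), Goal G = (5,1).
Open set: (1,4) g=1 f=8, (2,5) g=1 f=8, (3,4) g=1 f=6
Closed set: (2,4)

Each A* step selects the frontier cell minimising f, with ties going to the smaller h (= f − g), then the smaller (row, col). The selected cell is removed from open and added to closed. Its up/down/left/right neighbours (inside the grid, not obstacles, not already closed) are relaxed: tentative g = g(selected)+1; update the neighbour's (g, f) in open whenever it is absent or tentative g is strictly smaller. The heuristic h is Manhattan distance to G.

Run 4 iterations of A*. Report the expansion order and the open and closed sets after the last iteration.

order=[(3,4) → (4,4) → (4,3) → (5,3)]; open=[(1,4) g=1 f=8, (2,5) g=1 f=8, (3,5) g=2 f=8, (4,5) g=3 f=8, (5,4) g=3 f=6, (6,3) g=5 f=8]; closed=[(2,4), (3,4), (4,3), (4,4), (5,3)]

step 1: expand (3,4) (f=6, h=5) → closed; open now [(1,4) g=1 f=8, (2,5) g=1 f=8, (3,5) g=2 f=8, (4,4) g=2 f=6]
step 2: expand (4,4) (f=6, h=4) → closed; open now [(1,4) g=1 f=8, (2,5) g=1 f=8, (3,5) g=2 f=8, (4,3) g=3 f=6, (4,5) g=3 f=8, (5,4) g=3 f=6]
step 3: expand (4,3) (f=6, h=3) → closed; open now [(1,4) g=1 f=8, (2,5) g=1 f=8, (3,5) g=2 f=8, (4,5) g=3 f=8, (5,3) g=4 f=6, (5,4) g=3 f=6]
step 4: expand (5,3) (f=6, h=2) → closed; open now [(1,4) g=1 f=8, (2,5) g=1 f=8, (3,5) g=2 f=8, (4,5) g=3 f=8, (5,4) g=3 f=6, (6,3) g=5 f=8]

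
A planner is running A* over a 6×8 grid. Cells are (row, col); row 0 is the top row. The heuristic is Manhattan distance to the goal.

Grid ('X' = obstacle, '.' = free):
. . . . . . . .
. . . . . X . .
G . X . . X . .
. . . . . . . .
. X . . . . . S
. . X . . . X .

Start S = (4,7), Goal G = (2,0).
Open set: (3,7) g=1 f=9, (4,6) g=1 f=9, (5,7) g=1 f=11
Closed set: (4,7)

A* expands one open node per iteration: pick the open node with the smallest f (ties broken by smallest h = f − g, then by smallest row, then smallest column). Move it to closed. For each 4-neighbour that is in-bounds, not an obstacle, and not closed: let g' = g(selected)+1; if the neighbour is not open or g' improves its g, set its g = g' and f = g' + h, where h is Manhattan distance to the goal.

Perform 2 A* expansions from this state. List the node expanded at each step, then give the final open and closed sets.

step 1: expand (3,7) (f=9, h=8) → closed; open now [(2,7) g=2 f=9, (3,6) g=2 f=9, (4,6) g=1 f=9, (5,7) g=1 f=11]
step 2: expand (2,7) (f=9, h=7) → closed; open now [(1,7) g=3 f=11, (2,6) g=3 f=9, (3,6) g=2 f=9, (4,6) g=1 f=9, (5,7) g=1 f=11]

order=[(3,7) → (2,7)]; open=[(1,7) g=3 f=11, (2,6) g=3 f=9, (3,6) g=2 f=9, (4,6) g=1 f=9, (5,7) g=1 f=11]; closed=[(2,7), (3,7), (4,7)]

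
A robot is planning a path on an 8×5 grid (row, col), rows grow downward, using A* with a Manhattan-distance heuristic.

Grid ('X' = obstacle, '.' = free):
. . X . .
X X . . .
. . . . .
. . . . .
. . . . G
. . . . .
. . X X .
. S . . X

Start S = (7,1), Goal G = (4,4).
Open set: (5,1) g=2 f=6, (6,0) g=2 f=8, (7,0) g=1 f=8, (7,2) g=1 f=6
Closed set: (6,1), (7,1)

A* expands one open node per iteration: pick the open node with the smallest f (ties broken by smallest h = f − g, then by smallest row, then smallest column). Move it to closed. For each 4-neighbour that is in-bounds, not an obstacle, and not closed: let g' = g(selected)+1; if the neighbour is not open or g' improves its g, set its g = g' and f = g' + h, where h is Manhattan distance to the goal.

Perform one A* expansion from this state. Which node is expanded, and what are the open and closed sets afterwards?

expanded=(5,1); open=[(4,1) g=3 f=6, (5,0) g=3 f=8, (5,2) g=3 f=6, (6,0) g=2 f=8, (7,0) g=1 f=8, (7,2) g=1 f=6]; closed=[(5,1), (6,1), (7,1)]

step 1: expand (5,1) (f=6, h=4) → closed; open now [(4,1) g=3 f=6, (5,0) g=3 f=8, (5,2) g=3 f=6, (6,0) g=2 f=8, (7,0) g=1 f=8, (7,2) g=1 f=6]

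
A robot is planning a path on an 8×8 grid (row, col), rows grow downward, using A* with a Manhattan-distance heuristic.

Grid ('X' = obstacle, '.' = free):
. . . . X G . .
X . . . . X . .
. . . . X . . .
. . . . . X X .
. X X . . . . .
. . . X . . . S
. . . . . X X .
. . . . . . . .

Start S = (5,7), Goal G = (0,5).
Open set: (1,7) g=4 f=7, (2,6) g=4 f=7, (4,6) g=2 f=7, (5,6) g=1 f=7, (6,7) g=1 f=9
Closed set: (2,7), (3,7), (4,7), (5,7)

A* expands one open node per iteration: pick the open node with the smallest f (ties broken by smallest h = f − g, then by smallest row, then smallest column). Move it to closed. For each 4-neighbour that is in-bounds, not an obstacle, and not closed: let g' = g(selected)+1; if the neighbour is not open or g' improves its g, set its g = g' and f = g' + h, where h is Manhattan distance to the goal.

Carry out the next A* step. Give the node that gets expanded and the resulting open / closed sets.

step 1: expand (1,7) (f=7, h=3) → closed; open now [(0,7) g=5 f=7, (1,6) g=5 f=7, (2,6) g=4 f=7, (4,6) g=2 f=7, (5,6) g=1 f=7, (6,7) g=1 f=9]

expanded=(1,7); open=[(0,7) g=5 f=7, (1,6) g=5 f=7, (2,6) g=4 f=7, (4,6) g=2 f=7, (5,6) g=1 f=7, (6,7) g=1 f=9]; closed=[(1,7), (2,7), (3,7), (4,7), (5,7)]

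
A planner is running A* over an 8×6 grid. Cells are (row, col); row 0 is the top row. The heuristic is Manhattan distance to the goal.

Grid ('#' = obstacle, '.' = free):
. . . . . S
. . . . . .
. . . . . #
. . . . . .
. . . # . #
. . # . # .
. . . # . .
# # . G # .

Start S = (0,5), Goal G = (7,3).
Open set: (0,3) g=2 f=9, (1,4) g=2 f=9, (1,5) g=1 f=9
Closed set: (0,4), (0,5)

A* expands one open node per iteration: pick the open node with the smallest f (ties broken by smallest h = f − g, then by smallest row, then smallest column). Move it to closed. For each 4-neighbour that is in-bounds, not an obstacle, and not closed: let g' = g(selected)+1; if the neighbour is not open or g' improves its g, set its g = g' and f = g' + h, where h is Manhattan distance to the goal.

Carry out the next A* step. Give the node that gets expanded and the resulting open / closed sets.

step 1: expand (0,3) (f=9, h=7) → closed; open now [(0,2) g=3 f=11, (1,3) g=3 f=9, (1,4) g=2 f=9, (1,5) g=1 f=9]

expanded=(0,3); open=[(0,2) g=3 f=11, (1,3) g=3 f=9, (1,4) g=2 f=9, (1,5) g=1 f=9]; closed=[(0,3), (0,4), (0,5)]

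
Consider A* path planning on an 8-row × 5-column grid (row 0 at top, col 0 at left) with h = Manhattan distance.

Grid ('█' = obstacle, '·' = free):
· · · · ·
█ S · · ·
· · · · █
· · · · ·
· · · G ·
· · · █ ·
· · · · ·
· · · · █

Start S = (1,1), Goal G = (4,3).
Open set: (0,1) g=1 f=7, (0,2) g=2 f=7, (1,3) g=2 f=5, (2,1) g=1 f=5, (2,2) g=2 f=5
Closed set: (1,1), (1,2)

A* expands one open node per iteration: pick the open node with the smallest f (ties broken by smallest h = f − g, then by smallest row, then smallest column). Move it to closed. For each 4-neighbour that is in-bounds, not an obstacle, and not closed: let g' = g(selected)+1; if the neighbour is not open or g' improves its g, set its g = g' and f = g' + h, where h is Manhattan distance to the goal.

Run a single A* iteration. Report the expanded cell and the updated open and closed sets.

step 1: expand (1,3) (f=5, h=3) → closed; open now [(0,1) g=1 f=7, (0,2) g=2 f=7, (0,3) g=3 f=7, (1,4) g=3 f=7, (2,1) g=1 f=5, (2,2) g=2 f=5, (2,3) g=3 f=5]

expanded=(1,3); open=[(0,1) g=1 f=7, (0,2) g=2 f=7, (0,3) g=3 f=7, (1,4) g=3 f=7, (2,1) g=1 f=5, (2,2) g=2 f=5, (2,3) g=3 f=5]; closed=[(1,1), (1,2), (1,3)]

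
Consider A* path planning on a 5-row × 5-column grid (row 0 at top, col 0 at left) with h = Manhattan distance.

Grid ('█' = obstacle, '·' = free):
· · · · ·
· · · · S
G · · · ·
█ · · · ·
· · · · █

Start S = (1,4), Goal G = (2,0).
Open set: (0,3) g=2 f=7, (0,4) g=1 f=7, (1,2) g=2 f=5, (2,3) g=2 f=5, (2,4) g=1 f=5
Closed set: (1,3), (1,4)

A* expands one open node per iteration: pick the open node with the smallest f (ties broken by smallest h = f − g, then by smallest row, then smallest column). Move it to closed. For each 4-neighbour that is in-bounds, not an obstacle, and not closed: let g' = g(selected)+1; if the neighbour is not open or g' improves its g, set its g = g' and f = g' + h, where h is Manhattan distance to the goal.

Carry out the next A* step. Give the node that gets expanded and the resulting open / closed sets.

step 1: expand (1,2) (f=5, h=3) → closed; open now [(0,2) g=3 f=7, (0,3) g=2 f=7, (0,4) g=1 f=7, (1,1) g=3 f=5, (2,2) g=3 f=5, (2,3) g=2 f=5, (2,4) g=1 f=5]

expanded=(1,2); open=[(0,2) g=3 f=7, (0,3) g=2 f=7, (0,4) g=1 f=7, (1,1) g=3 f=5, (2,2) g=3 f=5, (2,3) g=2 f=5, (2,4) g=1 f=5]; closed=[(1,2), (1,3), (1,4)]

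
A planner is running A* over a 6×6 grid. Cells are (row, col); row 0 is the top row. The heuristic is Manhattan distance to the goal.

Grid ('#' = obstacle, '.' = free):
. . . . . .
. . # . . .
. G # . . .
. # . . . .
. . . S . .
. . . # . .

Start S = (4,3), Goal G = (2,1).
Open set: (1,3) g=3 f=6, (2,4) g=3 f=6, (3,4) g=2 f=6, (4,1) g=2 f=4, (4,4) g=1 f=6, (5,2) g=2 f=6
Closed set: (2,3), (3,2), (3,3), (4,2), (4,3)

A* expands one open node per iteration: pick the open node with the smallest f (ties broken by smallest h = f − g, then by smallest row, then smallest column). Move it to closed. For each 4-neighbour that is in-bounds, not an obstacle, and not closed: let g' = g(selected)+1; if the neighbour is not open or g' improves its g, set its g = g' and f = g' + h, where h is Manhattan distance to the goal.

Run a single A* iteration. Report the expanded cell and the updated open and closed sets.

expanded=(4,1); open=[(1,3) g=3 f=6, (2,4) g=3 f=6, (3,4) g=2 f=6, (4,0) g=3 f=6, (4,4) g=1 f=6, (5,1) g=3 f=6, (5,2) g=2 f=6]; closed=[(2,3), (3,2), (3,3), (4,1), (4,2), (4,3)]

step 1: expand (4,1) (f=4, h=2) → closed; open now [(1,3) g=3 f=6, (2,4) g=3 f=6, (3,4) g=2 f=6, (4,0) g=3 f=6, (4,4) g=1 f=6, (5,1) g=3 f=6, (5,2) g=2 f=6]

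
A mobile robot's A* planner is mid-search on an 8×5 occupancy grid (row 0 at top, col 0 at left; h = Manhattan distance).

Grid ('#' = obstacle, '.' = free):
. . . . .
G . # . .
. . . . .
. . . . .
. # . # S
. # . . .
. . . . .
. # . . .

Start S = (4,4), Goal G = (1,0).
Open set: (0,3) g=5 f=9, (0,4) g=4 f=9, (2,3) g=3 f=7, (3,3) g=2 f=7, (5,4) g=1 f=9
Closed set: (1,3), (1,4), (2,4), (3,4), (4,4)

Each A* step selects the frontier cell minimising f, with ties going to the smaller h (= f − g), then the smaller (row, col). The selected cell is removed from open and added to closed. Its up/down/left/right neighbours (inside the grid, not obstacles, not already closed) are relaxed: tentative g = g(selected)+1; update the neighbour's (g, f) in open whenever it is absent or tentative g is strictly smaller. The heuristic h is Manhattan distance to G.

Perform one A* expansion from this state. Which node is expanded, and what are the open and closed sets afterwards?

step 1: expand (2,3) (f=7, h=4) → closed; open now [(0,3) g=5 f=9, (0,4) g=4 f=9, (2,2) g=4 f=7, (3,3) g=2 f=7, (5,4) g=1 f=9]

expanded=(2,3); open=[(0,3) g=5 f=9, (0,4) g=4 f=9, (2,2) g=4 f=7, (3,3) g=2 f=7, (5,4) g=1 f=9]; closed=[(1,3), (1,4), (2,3), (2,4), (3,4), (4,4)]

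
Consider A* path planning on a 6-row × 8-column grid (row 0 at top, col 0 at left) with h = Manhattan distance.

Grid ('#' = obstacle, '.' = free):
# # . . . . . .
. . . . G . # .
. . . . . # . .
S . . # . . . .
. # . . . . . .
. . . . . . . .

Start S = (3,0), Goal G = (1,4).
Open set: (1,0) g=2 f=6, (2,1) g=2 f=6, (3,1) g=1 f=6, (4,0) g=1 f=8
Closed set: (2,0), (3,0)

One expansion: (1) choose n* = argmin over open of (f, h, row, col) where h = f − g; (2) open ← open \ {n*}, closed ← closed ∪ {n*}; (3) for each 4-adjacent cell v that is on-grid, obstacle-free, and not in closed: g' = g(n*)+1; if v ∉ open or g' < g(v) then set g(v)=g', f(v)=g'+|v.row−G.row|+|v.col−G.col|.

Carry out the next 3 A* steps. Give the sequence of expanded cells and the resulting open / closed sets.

step 1: expand (1,0) (f=6, h=4) → closed; open now [(1,1) g=3 f=6, (2,1) g=2 f=6, (3,1) g=1 f=6, (4,0) g=1 f=8]
step 2: expand (1,1) (f=6, h=3) → closed; open now [(1,2) g=4 f=6, (2,1) g=2 f=6, (3,1) g=1 f=6, (4,0) g=1 f=8]
step 3: expand (1,2) (f=6, h=2) → closed; open now [(0,2) g=5 f=8, (1,3) g=5 f=6, (2,1) g=2 f=6, (2,2) g=5 f=8, (3,1) g=1 f=6, (4,0) g=1 f=8]

order=[(1,0) → (1,1) → (1,2)]; open=[(0,2) g=5 f=8, (1,3) g=5 f=6, (2,1) g=2 f=6, (2,2) g=5 f=8, (3,1) g=1 f=6, (4,0) g=1 f=8]; closed=[(1,0), (1,1), (1,2), (2,0), (3,0)]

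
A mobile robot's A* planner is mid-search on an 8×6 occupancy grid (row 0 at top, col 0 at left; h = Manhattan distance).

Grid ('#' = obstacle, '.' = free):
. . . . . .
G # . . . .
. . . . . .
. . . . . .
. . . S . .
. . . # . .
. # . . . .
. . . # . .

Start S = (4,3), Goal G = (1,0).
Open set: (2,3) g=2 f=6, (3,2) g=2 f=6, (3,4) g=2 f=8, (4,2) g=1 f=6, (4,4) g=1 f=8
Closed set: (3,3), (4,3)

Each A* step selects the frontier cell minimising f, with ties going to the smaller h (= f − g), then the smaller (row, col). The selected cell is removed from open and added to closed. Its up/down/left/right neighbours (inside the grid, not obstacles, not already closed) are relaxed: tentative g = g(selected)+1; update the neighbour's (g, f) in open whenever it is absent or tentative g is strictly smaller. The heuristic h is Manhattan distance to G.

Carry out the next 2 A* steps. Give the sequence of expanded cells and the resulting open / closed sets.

order=[(2,3) → (1,3)]; open=[(0,3) g=4 f=8, (1,2) g=4 f=6, (1,4) g=4 f=8, (2,2) g=3 f=6, (2,4) g=3 f=8, (3,2) g=2 f=6, (3,4) g=2 f=8, (4,2) g=1 f=6, (4,4) g=1 f=8]; closed=[(1,3), (2,3), (3,3), (4,3)]

step 1: expand (2,3) (f=6, h=4) → closed; open now [(1,3) g=3 f=6, (2,2) g=3 f=6, (2,4) g=3 f=8, (3,2) g=2 f=6, (3,4) g=2 f=8, (4,2) g=1 f=6, (4,4) g=1 f=8]
step 2: expand (1,3) (f=6, h=3) → closed; open now [(0,3) g=4 f=8, (1,2) g=4 f=6, (1,4) g=4 f=8, (2,2) g=3 f=6, (2,4) g=3 f=8, (3,2) g=2 f=6, (3,4) g=2 f=8, (4,2) g=1 f=6, (4,4) g=1 f=8]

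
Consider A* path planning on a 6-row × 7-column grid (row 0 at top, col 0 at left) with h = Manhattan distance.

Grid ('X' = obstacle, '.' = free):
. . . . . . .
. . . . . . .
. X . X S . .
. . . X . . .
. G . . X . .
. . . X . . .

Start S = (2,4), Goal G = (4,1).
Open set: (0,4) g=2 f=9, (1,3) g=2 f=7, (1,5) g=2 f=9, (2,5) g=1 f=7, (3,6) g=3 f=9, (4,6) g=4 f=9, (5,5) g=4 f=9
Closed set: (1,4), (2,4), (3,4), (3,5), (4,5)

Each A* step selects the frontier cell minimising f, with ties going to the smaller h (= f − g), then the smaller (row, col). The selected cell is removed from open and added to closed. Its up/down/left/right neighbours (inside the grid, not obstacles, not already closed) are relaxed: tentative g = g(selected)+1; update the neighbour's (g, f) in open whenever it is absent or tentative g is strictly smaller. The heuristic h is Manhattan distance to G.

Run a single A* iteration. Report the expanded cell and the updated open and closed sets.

expanded=(1,3); open=[(0,3) g=3 f=9, (0,4) g=2 f=9, (1,2) g=3 f=7, (1,5) g=2 f=9, (2,5) g=1 f=7, (3,6) g=3 f=9, (4,6) g=4 f=9, (5,5) g=4 f=9]; closed=[(1,3), (1,4), (2,4), (3,4), (3,5), (4,5)]

step 1: expand (1,3) (f=7, h=5) → closed; open now [(0,3) g=3 f=9, (0,4) g=2 f=9, (1,2) g=3 f=7, (1,5) g=2 f=9, (2,5) g=1 f=7, (3,6) g=3 f=9, (4,6) g=4 f=9, (5,5) g=4 f=9]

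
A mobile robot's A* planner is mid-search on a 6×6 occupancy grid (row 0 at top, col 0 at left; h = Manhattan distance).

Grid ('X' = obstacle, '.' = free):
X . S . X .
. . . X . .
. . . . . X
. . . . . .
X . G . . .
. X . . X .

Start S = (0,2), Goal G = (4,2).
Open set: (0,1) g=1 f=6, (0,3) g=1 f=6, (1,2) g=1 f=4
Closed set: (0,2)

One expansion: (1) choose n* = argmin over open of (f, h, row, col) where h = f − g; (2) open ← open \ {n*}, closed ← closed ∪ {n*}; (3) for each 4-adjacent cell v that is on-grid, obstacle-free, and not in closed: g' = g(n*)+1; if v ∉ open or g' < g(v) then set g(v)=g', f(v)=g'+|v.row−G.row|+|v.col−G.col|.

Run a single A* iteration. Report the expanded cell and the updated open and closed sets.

step 1: expand (1,2) (f=4, h=3) → closed; open now [(0,1) g=1 f=6, (0,3) g=1 f=6, (1,1) g=2 f=6, (2,2) g=2 f=4]

expanded=(1,2); open=[(0,1) g=1 f=6, (0,3) g=1 f=6, (1,1) g=2 f=6, (2,2) g=2 f=4]; closed=[(0,2), (1,2)]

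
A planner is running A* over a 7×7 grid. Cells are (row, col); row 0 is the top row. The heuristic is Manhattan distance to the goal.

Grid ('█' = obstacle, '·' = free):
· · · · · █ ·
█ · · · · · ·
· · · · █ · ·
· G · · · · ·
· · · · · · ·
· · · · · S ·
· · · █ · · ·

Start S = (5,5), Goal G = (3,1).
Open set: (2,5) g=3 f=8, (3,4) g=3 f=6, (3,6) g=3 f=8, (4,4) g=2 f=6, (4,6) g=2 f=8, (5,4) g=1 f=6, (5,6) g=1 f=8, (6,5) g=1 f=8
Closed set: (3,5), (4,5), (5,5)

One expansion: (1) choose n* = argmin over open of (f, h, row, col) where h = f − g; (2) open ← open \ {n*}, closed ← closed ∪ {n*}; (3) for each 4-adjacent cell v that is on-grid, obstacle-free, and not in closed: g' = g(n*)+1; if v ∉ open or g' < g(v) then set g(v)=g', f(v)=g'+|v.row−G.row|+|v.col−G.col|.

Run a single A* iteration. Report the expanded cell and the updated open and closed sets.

step 1: expand (3,4) (f=6, h=3) → closed; open now [(2,5) g=3 f=8, (3,3) g=4 f=6, (3,6) g=3 f=8, (4,4) g=2 f=6, (4,6) g=2 f=8, (5,4) g=1 f=6, (5,6) g=1 f=8, (6,5) g=1 f=8]

expanded=(3,4); open=[(2,5) g=3 f=8, (3,3) g=4 f=6, (3,6) g=3 f=8, (4,4) g=2 f=6, (4,6) g=2 f=8, (5,4) g=1 f=6, (5,6) g=1 f=8, (6,5) g=1 f=8]; closed=[(3,4), (3,5), (4,5), (5,5)]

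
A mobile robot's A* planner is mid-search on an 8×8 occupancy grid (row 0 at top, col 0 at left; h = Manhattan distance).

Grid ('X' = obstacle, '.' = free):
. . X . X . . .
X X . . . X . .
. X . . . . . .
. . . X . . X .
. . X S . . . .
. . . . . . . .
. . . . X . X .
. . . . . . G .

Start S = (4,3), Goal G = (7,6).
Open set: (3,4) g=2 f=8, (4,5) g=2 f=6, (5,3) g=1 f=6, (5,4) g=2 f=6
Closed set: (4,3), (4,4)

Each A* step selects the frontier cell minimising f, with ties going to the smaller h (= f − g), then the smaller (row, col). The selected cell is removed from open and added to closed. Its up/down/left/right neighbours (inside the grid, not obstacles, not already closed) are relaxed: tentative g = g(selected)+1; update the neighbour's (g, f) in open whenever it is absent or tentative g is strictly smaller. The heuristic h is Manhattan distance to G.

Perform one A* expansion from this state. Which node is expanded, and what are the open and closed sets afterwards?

step 1: expand (4,5) (f=6, h=4) → closed; open now [(3,4) g=2 f=8, (3,5) g=3 f=8, (4,6) g=3 f=6, (5,3) g=1 f=6, (5,4) g=2 f=6, (5,5) g=3 f=6]

expanded=(4,5); open=[(3,4) g=2 f=8, (3,5) g=3 f=8, (4,6) g=3 f=6, (5,3) g=1 f=6, (5,4) g=2 f=6, (5,5) g=3 f=6]; closed=[(4,3), (4,4), (4,5)]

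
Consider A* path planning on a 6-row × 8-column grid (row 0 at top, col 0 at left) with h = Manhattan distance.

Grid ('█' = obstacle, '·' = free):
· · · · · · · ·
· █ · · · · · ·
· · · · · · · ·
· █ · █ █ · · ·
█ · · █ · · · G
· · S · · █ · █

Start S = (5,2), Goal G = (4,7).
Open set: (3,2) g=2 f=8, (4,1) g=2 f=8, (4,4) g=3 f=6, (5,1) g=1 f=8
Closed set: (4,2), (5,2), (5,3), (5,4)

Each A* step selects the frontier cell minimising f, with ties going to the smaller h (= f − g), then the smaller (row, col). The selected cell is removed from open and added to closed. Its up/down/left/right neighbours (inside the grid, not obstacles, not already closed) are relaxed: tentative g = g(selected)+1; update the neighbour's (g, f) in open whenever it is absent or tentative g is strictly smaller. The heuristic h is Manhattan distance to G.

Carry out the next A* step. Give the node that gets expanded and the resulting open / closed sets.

expanded=(4,4); open=[(3,2) g=2 f=8, (4,1) g=2 f=8, (4,5) g=4 f=6, (5,1) g=1 f=8]; closed=[(4,2), (4,4), (5,2), (5,3), (5,4)]

step 1: expand (4,4) (f=6, h=3) → closed; open now [(3,2) g=2 f=8, (4,1) g=2 f=8, (4,5) g=4 f=6, (5,1) g=1 f=8]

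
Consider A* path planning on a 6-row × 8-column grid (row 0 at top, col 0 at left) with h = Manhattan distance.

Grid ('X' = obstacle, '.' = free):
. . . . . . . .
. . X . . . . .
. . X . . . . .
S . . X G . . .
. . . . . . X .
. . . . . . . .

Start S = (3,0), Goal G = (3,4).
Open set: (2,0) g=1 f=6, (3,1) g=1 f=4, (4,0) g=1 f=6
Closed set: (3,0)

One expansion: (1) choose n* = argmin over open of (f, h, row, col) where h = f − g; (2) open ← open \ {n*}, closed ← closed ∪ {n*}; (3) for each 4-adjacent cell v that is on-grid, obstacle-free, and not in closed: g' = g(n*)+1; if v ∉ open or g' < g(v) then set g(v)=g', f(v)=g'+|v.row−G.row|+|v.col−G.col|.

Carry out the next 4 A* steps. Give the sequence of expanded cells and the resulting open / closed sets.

step 1: expand (3,1) (f=4, h=3) → closed; open now [(2,0) g=1 f=6, (2,1) g=2 f=6, (3,2) g=2 f=4, (4,0) g=1 f=6, (4,1) g=2 f=6]
step 2: expand (3,2) (f=4, h=2) → closed; open now [(2,0) g=1 f=6, (2,1) g=2 f=6, (4,0) g=1 f=6, (4,1) g=2 f=6, (4,2) g=3 f=6]
step 3: expand (4,2) (f=6, h=3) → closed; open now [(2,0) g=1 f=6, (2,1) g=2 f=6, (4,0) g=1 f=6, (4,1) g=2 f=6, (4,3) g=4 f=6, (5,2) g=4 f=8]
step 4: expand (4,3) (f=6, h=2) → closed; open now [(2,0) g=1 f=6, (2,1) g=2 f=6, (4,0) g=1 f=6, (4,1) g=2 f=6, (4,4) g=5 f=6, (5,2) g=4 f=8, (5,3) g=5 f=8]

order=[(3,1) → (3,2) → (4,2) → (4,3)]; open=[(2,0) g=1 f=6, (2,1) g=2 f=6, (4,0) g=1 f=6, (4,1) g=2 f=6, (4,4) g=5 f=6, (5,2) g=4 f=8, (5,3) g=5 f=8]; closed=[(3,0), (3,1), (3,2), (4,2), (4,3)]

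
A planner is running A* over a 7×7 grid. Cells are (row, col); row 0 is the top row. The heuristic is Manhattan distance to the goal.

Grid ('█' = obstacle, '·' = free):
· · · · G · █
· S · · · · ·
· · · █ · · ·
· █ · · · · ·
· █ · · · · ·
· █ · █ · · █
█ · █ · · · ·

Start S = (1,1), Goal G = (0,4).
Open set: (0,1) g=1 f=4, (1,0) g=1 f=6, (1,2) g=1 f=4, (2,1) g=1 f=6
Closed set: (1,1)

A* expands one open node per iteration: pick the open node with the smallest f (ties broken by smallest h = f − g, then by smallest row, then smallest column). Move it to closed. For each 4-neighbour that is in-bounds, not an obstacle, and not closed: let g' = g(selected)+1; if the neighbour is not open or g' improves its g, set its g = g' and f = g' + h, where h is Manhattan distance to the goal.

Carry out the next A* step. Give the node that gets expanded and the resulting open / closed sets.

expanded=(0,1); open=[(0,0) g=2 f=6, (0,2) g=2 f=4, (1,0) g=1 f=6, (1,2) g=1 f=4, (2,1) g=1 f=6]; closed=[(0,1), (1,1)]

step 1: expand (0,1) (f=4, h=3) → closed; open now [(0,0) g=2 f=6, (0,2) g=2 f=4, (1,0) g=1 f=6, (1,2) g=1 f=4, (2,1) g=1 f=6]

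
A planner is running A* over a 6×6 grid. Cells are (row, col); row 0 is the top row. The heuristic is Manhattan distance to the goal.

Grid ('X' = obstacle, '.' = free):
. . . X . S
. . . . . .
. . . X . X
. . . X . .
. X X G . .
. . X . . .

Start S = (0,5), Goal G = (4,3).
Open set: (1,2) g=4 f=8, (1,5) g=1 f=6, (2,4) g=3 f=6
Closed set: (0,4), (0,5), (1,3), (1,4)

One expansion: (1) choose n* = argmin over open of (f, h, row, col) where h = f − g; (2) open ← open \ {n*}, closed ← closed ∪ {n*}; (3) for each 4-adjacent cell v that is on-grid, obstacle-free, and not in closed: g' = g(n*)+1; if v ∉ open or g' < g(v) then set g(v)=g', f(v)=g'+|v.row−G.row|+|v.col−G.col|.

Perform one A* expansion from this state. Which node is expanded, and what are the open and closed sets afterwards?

expanded=(2,4); open=[(1,2) g=4 f=8, (1,5) g=1 f=6, (3,4) g=4 f=6]; closed=[(0,4), (0,5), (1,3), (1,4), (2,4)]

step 1: expand (2,4) (f=6, h=3) → closed; open now [(1,2) g=4 f=8, (1,5) g=1 f=6, (3,4) g=4 f=6]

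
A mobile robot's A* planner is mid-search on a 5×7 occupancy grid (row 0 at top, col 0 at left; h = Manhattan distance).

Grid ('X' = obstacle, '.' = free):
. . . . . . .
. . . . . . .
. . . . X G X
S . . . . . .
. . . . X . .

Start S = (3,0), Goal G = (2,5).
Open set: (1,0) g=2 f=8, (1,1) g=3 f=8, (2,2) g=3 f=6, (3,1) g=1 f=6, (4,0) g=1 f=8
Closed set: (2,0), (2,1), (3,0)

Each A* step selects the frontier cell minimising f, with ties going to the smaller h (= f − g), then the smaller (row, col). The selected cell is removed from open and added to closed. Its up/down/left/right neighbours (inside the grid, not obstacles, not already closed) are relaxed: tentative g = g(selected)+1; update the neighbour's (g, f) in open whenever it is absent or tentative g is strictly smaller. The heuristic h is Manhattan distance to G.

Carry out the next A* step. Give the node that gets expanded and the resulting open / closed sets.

step 1: expand (2,2) (f=6, h=3) → closed; open now [(1,0) g=2 f=8, (1,1) g=3 f=8, (1,2) g=4 f=8, (2,3) g=4 f=6, (3,1) g=1 f=6, (3,2) g=4 f=8, (4,0) g=1 f=8]

expanded=(2,2); open=[(1,0) g=2 f=8, (1,1) g=3 f=8, (1,2) g=4 f=8, (2,3) g=4 f=6, (3,1) g=1 f=6, (3,2) g=4 f=8, (4,0) g=1 f=8]; closed=[(2,0), (2,1), (2,2), (3,0)]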